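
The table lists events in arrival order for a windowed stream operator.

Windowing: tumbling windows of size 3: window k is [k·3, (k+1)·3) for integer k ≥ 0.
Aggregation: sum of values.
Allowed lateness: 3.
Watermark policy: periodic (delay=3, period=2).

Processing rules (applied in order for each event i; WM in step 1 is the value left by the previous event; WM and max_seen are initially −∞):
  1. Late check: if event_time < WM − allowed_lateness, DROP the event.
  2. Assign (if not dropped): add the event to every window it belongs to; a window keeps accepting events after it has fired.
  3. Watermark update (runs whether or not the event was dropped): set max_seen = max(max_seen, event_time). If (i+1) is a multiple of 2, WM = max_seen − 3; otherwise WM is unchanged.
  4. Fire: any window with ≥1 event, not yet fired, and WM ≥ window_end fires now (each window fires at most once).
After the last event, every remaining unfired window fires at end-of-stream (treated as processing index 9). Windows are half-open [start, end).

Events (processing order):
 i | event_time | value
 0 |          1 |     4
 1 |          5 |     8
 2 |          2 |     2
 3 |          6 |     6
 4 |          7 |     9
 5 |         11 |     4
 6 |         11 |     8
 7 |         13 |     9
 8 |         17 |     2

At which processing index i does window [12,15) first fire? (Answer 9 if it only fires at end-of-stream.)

i=0 t=1 v=4: → [0,3); WM=−∞
i=1 t=5 v=8: → [3,6); WM=2
i=2 t=2 v=2: → [0,3); WM=2
i=3 t=6 v=6: → [6,9); WM=3; [0,3) fires=6
i=4 t=7 v=9: → [6,9); WM=3
i=5 t=11 v=4: → [9,12); WM=8; [3,6) fires=8
i=6 t=11 v=8: → [9,12); WM=8
i=7 t=13 v=9: → [12,15); WM=10; [6,9) fires=15
i=8 t=17 v=2: → [15,18); WM=10

9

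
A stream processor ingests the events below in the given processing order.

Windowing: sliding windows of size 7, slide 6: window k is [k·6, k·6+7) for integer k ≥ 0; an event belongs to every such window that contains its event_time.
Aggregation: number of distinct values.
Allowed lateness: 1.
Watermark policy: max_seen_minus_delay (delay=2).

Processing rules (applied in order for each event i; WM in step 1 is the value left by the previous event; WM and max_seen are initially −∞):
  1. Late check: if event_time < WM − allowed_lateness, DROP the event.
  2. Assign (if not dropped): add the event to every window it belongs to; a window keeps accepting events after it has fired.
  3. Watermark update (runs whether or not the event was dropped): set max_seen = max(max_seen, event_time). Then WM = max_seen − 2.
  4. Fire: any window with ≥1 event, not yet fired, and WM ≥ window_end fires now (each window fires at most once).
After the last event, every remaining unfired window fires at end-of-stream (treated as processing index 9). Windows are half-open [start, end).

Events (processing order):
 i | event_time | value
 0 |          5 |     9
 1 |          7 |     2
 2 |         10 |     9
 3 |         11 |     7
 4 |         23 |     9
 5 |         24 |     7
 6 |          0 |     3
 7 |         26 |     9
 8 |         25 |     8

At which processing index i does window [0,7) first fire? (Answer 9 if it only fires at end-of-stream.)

i=0 t=5 v=9: → [0,7); WM=3
i=1 t=7 v=2: → [6,13); WM=5
i=2 t=10 v=9: → [6,13); WM=8; [0,7) fires=1
i=3 t=11 v=7: → [6,13); WM=9
i=4 t=23 v=9: → [18,25); WM=21; [6,13) fires=3
i=5 t=24 v=7: → [24,31),[18,25); WM=22
i=6 t=0 v=3: DROP (t<22-1); WM=22
i=7 t=26 v=9: → [24,31); WM=24
i=8 t=25 v=8: → [24,31); WM=24

2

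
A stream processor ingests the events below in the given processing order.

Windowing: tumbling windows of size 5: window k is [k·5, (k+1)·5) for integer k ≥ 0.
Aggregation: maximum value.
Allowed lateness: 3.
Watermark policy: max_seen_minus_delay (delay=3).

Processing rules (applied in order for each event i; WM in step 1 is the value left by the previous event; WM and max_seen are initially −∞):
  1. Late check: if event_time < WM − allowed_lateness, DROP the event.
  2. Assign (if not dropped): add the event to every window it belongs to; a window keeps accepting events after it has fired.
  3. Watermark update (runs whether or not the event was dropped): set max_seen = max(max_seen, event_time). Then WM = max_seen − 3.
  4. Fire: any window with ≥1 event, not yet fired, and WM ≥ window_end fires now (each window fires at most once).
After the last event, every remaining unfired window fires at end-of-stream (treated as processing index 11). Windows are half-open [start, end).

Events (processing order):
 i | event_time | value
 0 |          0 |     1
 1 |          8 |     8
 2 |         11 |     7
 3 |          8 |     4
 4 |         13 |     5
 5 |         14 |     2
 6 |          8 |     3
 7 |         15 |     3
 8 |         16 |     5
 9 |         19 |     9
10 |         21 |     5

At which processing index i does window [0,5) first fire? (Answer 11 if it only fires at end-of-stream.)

1

i=0 t=0 v=1: → [0,5); WM=-3
i=1 t=8 v=8: → [5,10); WM=5; [0,5) fires=1
i=2 t=11 v=7: → [10,15); WM=8
i=3 t=8 v=4: → [5,10); WM=8
i=4 t=13 v=5: → [10,15); WM=10; [5,10) fires=8
i=5 t=14 v=2: → [10,15); WM=11
i=6 t=8 v=3: → [5,10); WM=11
i=7 t=15 v=3: → [15,20); WM=12
i=8 t=16 v=5: → [15,20); WM=13
i=9 t=19 v=9: → [15,20); WM=16; [10,15) fires=7
i=10 t=21 v=5: → [20,25); WM=18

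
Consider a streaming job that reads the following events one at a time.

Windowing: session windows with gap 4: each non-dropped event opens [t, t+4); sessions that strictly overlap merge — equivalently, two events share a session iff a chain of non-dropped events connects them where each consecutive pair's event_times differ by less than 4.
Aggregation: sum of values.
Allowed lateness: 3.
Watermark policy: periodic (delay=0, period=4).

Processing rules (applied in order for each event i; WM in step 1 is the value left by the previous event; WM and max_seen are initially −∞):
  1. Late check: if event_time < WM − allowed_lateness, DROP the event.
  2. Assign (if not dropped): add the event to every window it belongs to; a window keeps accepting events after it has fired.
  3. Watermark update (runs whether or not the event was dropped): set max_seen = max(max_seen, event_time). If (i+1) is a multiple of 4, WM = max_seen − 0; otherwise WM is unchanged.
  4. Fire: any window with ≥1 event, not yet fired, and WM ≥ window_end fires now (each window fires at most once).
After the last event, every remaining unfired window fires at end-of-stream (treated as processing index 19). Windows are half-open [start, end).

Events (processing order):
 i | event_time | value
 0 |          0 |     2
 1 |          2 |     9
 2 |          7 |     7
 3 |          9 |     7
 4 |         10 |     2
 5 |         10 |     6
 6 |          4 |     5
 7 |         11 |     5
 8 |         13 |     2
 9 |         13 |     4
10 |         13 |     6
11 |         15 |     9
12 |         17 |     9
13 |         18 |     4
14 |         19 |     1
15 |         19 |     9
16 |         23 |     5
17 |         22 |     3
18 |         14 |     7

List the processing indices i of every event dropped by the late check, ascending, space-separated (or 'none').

i=0 t=0 v=2: → [0,4); WM=−∞
i=1 t=2 v=9: → [0,6); WM=−∞
i=2 t=7 v=7: → [7,11); WM=−∞
i=3 t=9 v=7: → [7,13); WM=9
i=4 t=10 v=2: → [7,14); WM=9
i=5 t=10 v=6: → [7,14); WM=9
i=6 t=4 v=5: DROP (t<9-3); WM=9
i=7 t=11 v=5: → [7,15); WM=11
i=8 t=13 v=2: → [7,17); WM=11
i=9 t=13 v=4: → [7,17); WM=11
i=10 t=13 v=6: → [7,17); WM=11
i=11 t=15 v=9: → [7,19); WM=15
i=12 t=17 v=9: → [7,21); WM=15
i=13 t=18 v=4: → [7,22); WM=15
i=14 t=19 v=1: → [7,23); WM=15
i=15 t=19 v=9: → [7,23); WM=19
i=16 t=23 v=5: → [23,27); WM=19
i=17 t=22 v=3: → [7,27); WM=19
i=18 t=14 v=7: DROP (t<19-3); WM=19

6 18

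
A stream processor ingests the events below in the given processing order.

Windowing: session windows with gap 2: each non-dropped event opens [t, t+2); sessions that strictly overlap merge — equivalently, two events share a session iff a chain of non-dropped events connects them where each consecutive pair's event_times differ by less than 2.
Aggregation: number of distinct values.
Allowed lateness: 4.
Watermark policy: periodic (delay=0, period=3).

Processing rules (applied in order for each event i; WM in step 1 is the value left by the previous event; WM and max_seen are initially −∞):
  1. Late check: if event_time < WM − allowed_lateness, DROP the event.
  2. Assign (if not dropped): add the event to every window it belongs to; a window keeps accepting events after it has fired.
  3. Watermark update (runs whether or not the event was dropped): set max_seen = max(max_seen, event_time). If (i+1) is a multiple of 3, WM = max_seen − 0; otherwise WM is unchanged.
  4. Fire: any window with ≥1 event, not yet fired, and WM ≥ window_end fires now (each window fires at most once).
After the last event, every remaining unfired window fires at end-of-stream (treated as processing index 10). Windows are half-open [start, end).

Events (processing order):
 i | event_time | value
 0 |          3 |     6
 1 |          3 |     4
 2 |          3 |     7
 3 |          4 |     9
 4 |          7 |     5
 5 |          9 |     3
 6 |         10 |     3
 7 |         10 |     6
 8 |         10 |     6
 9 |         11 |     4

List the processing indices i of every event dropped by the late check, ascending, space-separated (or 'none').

none

i=0 t=3 v=6: → [3,5); WM=−∞
i=1 t=3 v=4: → [3,5); WM=−∞
i=2 t=3 v=7: → [3,5); WM=3
i=3 t=4 v=9: → [3,6); WM=3
i=4 t=7 v=5: → [7,9); WM=3
i=5 t=9 v=3: → [9,11); WM=9
i=6 t=10 v=3: → [9,12); WM=9
i=7 t=10 v=6: → [9,12); WM=9
i=8 t=10 v=6: → [9,12); WM=10
i=9 t=11 v=4: → [9,13); WM=10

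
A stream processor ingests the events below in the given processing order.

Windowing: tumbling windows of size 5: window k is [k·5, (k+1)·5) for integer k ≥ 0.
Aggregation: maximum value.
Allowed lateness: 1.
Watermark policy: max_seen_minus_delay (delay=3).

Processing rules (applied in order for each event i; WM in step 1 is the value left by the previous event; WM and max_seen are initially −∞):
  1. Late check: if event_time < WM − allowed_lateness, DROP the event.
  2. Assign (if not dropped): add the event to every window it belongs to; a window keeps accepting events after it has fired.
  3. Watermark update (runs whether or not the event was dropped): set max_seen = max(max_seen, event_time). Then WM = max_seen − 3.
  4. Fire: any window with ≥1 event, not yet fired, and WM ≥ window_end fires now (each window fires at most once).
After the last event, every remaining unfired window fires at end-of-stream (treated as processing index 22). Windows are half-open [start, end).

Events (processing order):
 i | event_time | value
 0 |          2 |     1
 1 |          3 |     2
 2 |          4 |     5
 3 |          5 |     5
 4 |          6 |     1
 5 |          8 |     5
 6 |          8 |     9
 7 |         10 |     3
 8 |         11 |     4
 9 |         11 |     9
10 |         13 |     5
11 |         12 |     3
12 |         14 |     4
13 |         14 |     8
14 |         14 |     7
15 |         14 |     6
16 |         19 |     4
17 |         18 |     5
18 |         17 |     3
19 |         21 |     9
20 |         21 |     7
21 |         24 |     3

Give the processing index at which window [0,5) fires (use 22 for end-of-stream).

5

i=0 t=2 v=1: → [0,5); WM=-1
i=1 t=3 v=2: → [0,5); WM=0
i=2 t=4 v=5: → [0,5); WM=1
i=3 t=5 v=5: → [5,10); WM=2
i=4 t=6 v=1: → [5,10); WM=3
i=5 t=8 v=5: → [5,10); WM=5; [0,5) fires=5
i=6 t=8 v=9: → [5,10); WM=5
i=7 t=10 v=3: → [10,15); WM=7
i=8 t=11 v=4: → [10,15); WM=8
i=9 t=11 v=9: → [10,15); WM=8
i=10 t=13 v=5: → [10,15); WM=10; [5,10) fires=9
i=11 t=12 v=3: → [10,15); WM=10
i=12 t=14 v=4: → [10,15); WM=11
i=13 t=14 v=8: → [10,15); WM=11
i=14 t=14 v=7: → [10,15); WM=11
i=15 t=14 v=6: → [10,15); WM=11
i=16 t=19 v=4: → [15,20); WM=16; [10,15) fires=9
i=17 t=18 v=5: → [15,20); WM=16
i=18 t=17 v=3: → [15,20); WM=16
i=19 t=21 v=9: → [20,25); WM=18
i=20 t=21 v=7: → [20,25); WM=18
i=21 t=24 v=3: → [20,25); WM=21; [15,20) fires=5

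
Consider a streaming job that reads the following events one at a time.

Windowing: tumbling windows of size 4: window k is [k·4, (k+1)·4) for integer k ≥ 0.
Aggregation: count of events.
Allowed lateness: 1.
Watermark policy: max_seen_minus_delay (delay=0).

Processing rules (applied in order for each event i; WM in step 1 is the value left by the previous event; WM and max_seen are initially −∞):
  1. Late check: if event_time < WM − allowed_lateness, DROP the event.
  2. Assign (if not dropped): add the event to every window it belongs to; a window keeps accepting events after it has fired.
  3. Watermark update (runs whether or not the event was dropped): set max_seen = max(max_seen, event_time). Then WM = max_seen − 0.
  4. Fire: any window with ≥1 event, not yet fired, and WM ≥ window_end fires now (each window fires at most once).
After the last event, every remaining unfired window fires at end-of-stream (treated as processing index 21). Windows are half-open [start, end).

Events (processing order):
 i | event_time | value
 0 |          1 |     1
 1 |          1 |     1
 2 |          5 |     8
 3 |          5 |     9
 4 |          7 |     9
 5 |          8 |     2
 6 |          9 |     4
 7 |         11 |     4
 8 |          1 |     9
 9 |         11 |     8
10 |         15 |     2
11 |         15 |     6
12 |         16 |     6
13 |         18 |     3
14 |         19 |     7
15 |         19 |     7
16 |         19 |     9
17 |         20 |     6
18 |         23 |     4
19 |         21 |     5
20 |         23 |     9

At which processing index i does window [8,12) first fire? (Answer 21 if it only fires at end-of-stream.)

10

i=0 t=1 v=1: → [0,4); WM=1
i=1 t=1 v=1: → [0,4); WM=1
i=2 t=5 v=8: → [4,8); WM=5; [0,4) fires=2
i=3 t=5 v=9: → [4,8); WM=5
i=4 t=7 v=9: → [4,8); WM=7
i=5 t=8 v=2: → [8,12); WM=8; [4,8) fires=3
i=6 t=9 v=4: → [8,12); WM=9
i=7 t=11 v=4: → [8,12); WM=11
i=8 t=1 v=9: DROP (t<11-1); WM=11
i=9 t=11 v=8: → [8,12); WM=11
i=10 t=15 v=2: → [12,16); WM=15; [8,12) fires=4
i=11 t=15 v=6: → [12,16); WM=15
i=12 t=16 v=6: → [16,20); WM=16; [12,16) fires=2
i=13 t=18 v=3: → [16,20); WM=18
i=14 t=19 v=7: → [16,20); WM=19
i=15 t=19 v=7: → [16,20); WM=19
i=16 t=19 v=9: → [16,20); WM=19
i=17 t=20 v=6: → [20,24); WM=20; [16,20) fires=5
i=18 t=23 v=4: → [20,24); WM=23
i=19 t=21 v=5: DROP (t<23-1); WM=23
i=20 t=23 v=9: → [20,24); WM=23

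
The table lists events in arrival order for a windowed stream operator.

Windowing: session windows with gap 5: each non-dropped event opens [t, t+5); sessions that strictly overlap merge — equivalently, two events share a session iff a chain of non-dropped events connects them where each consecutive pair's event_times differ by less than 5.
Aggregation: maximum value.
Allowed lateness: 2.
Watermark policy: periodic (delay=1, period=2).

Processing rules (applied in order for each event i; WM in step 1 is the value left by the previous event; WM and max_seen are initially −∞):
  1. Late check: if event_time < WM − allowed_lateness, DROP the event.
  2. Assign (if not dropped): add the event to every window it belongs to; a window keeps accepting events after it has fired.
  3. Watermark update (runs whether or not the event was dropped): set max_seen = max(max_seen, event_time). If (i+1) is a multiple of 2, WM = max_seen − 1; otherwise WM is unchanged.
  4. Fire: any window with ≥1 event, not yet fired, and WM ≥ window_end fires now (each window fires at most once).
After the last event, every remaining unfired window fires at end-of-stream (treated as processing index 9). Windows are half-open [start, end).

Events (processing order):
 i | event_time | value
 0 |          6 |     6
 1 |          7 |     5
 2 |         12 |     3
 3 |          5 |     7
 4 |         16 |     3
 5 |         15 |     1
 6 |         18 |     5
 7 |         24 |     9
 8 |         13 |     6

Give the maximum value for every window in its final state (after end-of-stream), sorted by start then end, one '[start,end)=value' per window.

[5,12)=7 [12,23)=5 [24,29)=9

i=0 t=6 v=6: → [6,11); WM=−∞
i=1 t=7 v=5: → [6,12); WM=6
i=2 t=12 v=3: → [12,17); WM=6
i=3 t=5 v=7: → [5,12); WM=11
i=4 t=16 v=3: → [12,21); WM=11
i=5 t=15 v=1: → [12,21); WM=15
i=6 t=18 v=5: → [12,23); WM=15
i=7 t=24 v=9: → [24,29); WM=23
i=8 t=13 v=6: DROP (t<23-2); WM=23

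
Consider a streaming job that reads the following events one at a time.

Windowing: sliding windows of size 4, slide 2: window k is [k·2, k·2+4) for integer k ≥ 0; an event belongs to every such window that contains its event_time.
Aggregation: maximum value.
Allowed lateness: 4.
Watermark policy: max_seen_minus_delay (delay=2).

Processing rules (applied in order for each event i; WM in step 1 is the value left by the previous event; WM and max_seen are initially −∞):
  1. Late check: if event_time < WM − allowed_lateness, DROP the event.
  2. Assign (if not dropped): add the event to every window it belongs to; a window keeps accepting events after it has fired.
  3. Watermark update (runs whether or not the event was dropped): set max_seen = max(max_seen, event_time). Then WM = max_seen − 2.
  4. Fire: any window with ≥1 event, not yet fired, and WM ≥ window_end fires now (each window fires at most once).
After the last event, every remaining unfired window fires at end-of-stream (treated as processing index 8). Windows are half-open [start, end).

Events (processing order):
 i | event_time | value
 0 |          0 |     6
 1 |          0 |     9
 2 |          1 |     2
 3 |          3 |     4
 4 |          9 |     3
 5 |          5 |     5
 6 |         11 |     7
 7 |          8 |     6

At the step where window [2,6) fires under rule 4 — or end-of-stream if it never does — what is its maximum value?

4

i=0 t=0 v=6: → [0,4); WM=-2
i=1 t=0 v=9: → [0,4); WM=-2
i=2 t=1 v=2: → [0,4); WM=-1
i=3 t=3 v=4: → [2,6),[0,4); WM=1
i=4 t=9 v=3: → [8,12),[6,10); WM=7; [0,4) fires=9 [2,6) fires=4
i=5 t=5 v=5: → [4,8),[2,6); WM=7
i=6 t=11 v=7: → [10,14),[8,12); WM=9; [4,8) fires=5
i=7 t=8 v=6: → [8,12),[6,10); WM=9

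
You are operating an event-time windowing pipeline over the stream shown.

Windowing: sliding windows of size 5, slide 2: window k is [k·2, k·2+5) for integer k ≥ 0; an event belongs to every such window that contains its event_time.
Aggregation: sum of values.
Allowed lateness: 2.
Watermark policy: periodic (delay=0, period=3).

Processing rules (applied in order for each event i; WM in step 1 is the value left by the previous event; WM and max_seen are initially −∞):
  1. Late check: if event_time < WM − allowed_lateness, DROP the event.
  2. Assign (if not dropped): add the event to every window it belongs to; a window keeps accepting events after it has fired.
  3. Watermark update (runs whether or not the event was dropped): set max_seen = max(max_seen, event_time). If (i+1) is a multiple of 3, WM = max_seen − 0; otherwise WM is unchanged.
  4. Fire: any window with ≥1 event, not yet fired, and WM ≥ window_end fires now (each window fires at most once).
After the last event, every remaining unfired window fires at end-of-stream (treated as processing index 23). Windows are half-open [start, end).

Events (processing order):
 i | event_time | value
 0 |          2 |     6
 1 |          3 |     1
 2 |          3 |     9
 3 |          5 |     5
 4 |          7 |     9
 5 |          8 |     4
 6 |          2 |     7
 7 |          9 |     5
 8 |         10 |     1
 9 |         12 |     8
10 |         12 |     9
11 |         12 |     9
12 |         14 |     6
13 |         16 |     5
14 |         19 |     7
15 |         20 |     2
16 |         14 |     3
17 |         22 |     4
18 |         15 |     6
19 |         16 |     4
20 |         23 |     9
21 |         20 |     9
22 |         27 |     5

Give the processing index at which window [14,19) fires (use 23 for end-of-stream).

i=0 t=2 v=6: → [2,7),[0,5); WM=−∞
i=1 t=3 v=1: → [2,7),[0,5); WM=−∞
i=2 t=3 v=9: → [2,7),[0,5); WM=3
i=3 t=5 v=5: → [4,9),[2,7); WM=3
i=4 t=7 v=9: → [6,11),[4,9); WM=3
i=5 t=8 v=4: → [8,13),[6,11),[4,9); WM=8; [0,5) fires=16 [2,7) fires=21
i=6 t=2 v=7: DROP (t<8-2); WM=8
i=7 t=9 v=5: → [8,13),[6,11); WM=8
i=8 t=10 v=1: → [10,15),[8,13),[6,11); WM=10; [4,9) fires=18
i=9 t=12 v=8: → [12,17),[10,15),[8,13); WM=10
i=10 t=12 v=9: → [12,17),[10,15),[8,13); WM=10
i=11 t=12 v=9: → [12,17),[10,15),[8,13); WM=12; [6,11) fires=19
i=12 t=14 v=6: → [14,19),[12,17),[10,15); WM=12
i=13 t=16 v=5: → [16,21),[14,19),[12,17); WM=12
i=14 t=19 v=7: → [18,23),[16,21); WM=19; [8,13) fires=36 [10,15) fires=33 [12,17) fires=37 [14,19) fires=11
i=15 t=20 v=2: → [20,25),[18,23),[16,21); WM=19
i=16 t=14 v=3: DROP (t<19-2); WM=19
i=17 t=22 v=4: → [22,27),[20,25),[18,23); WM=22; [16,21) fires=14
i=18 t=15 v=6: DROP (t<22-2); WM=22
i=19 t=16 v=4: DROP (t<22-2); WM=22
i=20 t=23 v=9: → [22,27),[20,25); WM=23; [18,23) fires=13
i=21 t=20 v=9: DROP (t<23-2); WM=23
i=22 t=27 v=5: → [26,31),[24,29); WM=23

14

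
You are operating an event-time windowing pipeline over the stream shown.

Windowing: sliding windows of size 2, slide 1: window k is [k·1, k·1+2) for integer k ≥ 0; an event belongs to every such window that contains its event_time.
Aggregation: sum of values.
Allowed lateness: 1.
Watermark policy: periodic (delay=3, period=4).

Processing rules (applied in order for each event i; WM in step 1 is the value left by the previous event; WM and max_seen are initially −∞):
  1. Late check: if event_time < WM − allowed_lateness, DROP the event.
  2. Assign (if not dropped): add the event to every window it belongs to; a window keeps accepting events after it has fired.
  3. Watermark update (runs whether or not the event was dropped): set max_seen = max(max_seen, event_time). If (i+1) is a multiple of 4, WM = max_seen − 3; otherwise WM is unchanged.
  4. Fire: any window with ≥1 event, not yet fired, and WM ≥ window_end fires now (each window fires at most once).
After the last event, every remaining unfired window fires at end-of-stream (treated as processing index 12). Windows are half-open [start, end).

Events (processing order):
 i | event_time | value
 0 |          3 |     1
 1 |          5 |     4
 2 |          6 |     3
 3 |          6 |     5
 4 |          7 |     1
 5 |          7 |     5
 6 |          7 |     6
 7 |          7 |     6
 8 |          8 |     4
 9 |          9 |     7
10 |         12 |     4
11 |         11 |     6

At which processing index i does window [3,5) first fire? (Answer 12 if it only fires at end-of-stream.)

i=0 t=3 v=1: → [3,5),[2,4); WM=−∞
i=1 t=5 v=4: → [5,7),[4,6); WM=−∞
i=2 t=6 v=3: → [6,8),[5,7); WM=−∞
i=3 t=6 v=5: → [6,8),[5,7); WM=3
i=4 t=7 v=1: → [7,9),[6,8); WM=3
i=5 t=7 v=5: → [7,9),[6,8); WM=3
i=6 t=7 v=6: → [7,9),[6,8); WM=3
i=7 t=7 v=6: → [7,9),[6,8); WM=4; [2,4) fires=1
i=8 t=8 v=4: → [8,10),[7,9); WM=4
i=9 t=9 v=7: → [9,11),[8,10); WM=4
i=10 t=12 v=4: → [12,14),[11,13); WM=4
i=11 t=11 v=6: → [11,13),[10,12); WM=9; [3,5) fires=1 [4,6) fires=4 [5,7) fires=12 [6,8) fires=26 [7,9) fires=22

11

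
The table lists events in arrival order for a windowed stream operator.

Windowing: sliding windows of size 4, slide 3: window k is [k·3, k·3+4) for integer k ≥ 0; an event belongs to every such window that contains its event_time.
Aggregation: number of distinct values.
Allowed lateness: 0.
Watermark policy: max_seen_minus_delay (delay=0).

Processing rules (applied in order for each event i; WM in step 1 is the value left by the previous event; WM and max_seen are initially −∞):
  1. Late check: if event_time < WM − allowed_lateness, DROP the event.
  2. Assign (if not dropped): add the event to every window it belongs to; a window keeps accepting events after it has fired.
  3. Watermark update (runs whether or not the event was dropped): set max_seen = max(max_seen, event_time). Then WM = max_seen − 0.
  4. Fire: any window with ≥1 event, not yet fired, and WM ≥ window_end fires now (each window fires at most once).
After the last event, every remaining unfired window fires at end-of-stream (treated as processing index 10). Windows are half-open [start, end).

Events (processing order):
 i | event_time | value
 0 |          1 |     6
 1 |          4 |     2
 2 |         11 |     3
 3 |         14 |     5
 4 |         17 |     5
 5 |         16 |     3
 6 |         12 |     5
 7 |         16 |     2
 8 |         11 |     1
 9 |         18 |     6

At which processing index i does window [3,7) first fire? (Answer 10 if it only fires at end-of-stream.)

2

i=0 t=1 v=6: → [0,4); WM=1
i=1 t=4 v=2: → [3,7); WM=4; [0,4) fires=1
i=2 t=11 v=3: → [9,13); WM=11; [3,7) fires=1
i=3 t=14 v=5: → [12,16); WM=14; [9,13) fires=1
i=4 t=17 v=5: → [15,19); WM=17; [12,16) fires=1
i=5 t=16 v=3: DROP (t<17-0); WM=17
i=6 t=12 v=5: DROP (t<17-0); WM=17
i=7 t=16 v=2: DROP (t<17-0); WM=17
i=8 t=11 v=1: DROP (t<17-0); WM=17
i=9 t=18 v=6: → [18,22),[15,19); WM=18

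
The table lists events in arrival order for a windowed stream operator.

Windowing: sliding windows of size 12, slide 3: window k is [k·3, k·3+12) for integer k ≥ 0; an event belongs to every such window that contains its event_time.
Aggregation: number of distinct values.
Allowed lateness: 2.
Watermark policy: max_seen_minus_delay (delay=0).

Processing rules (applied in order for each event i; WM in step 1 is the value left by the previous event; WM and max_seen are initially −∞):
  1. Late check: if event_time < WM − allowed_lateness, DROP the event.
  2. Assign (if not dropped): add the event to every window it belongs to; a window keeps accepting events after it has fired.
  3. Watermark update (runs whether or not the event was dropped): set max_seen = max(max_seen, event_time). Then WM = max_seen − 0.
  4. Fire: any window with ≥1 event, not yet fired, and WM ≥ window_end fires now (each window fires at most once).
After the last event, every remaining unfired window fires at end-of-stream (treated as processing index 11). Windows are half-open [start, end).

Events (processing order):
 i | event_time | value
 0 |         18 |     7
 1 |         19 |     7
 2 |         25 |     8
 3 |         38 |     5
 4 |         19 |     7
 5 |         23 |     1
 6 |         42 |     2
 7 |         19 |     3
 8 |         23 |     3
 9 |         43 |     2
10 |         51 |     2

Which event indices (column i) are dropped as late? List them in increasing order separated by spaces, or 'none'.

i=0 t=18 v=7: → [18,30),[15,27),[12,24),[9,21); WM=18
i=1 t=19 v=7: → [18,30),[15,27),[12,24),[9,21); WM=19
i=2 t=25 v=8: → [24,36),[21,33),[18,30),[15,27); WM=25; [9,21) fires=1 [12,24) fires=1
i=3 t=38 v=5: → [36,48),[33,45),[30,42),[27,39); WM=38; [15,27) fires=2 [18,30) fires=2 [21,33) fires=1 [24,36) fires=1
i=4 t=19 v=7: DROP (t<38-2); WM=38
i=5 t=23 v=1: DROP (t<38-2); WM=38
i=6 t=42 v=2: → [42,54),[39,51),[36,48),[33,45); WM=42; [27,39) fires=1 [30,42) fires=1
i=7 t=19 v=3: DROP (t<42-2); WM=42
i=8 t=23 v=3: DROP (t<42-2); WM=42
i=9 t=43 v=2: → [42,54),[39,51),[36,48),[33,45); WM=43
i=10 t=51 v=2: → [51,63),[48,60),[45,57),[42,54); WM=51; [33,45) fires=2 [36,48) fires=2 [39,51) fires=1

4 5 7 8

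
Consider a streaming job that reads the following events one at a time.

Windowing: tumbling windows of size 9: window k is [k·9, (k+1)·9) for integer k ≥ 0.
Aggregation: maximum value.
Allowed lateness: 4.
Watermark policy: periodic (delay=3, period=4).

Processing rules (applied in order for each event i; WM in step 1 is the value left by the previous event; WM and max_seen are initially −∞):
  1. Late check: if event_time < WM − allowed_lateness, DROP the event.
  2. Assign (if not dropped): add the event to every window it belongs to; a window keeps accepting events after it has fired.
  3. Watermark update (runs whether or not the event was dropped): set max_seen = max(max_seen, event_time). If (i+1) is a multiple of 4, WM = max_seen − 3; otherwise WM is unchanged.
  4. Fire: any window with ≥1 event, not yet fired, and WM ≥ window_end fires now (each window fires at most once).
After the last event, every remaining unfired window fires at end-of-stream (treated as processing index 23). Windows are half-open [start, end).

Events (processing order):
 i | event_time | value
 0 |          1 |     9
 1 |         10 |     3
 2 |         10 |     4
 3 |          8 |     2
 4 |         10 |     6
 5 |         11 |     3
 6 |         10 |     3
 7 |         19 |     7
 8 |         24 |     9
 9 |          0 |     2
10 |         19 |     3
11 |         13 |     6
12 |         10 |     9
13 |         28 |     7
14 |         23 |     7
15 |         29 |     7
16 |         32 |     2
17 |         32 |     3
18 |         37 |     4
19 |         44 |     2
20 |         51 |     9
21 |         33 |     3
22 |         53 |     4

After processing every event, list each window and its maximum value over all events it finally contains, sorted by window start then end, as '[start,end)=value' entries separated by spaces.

[0,9)=9 [9,18)=6 [18,27)=9 [27,36)=7 [36,45)=4 [45,54)=9

i=0 t=1 v=9: → [0,9); WM=−∞
i=1 t=10 v=3: → [9,18); WM=−∞
i=2 t=10 v=4: → [9,18); WM=−∞
i=3 t=8 v=2: → [0,9); WM=7
i=4 t=10 v=6: → [9,18); WM=7
i=5 t=11 v=3: → [9,18); WM=7
i=6 t=10 v=3: → [9,18); WM=7
i=7 t=19 v=7: → [18,27); WM=16; [0,9) fires=9
i=8 t=24 v=9: → [18,27); WM=16
i=9 t=0 v=2: DROP (t<16-4); WM=16
i=10 t=19 v=3: → [18,27); WM=16
i=11 t=13 v=6: → [9,18); WM=21; [9,18) fires=6
i=12 t=10 v=9: DROP (t<21-4); WM=21
i=13 t=28 v=7: → [27,36); WM=21
i=14 t=23 v=7: → [18,27); WM=21
i=15 t=29 v=7: → [27,36); WM=26
i=16 t=32 v=2: → [27,36); WM=26
i=17 t=32 v=3: → [27,36); WM=26
i=18 t=37 v=4: → [36,45); WM=26
i=19 t=44 v=2: → [36,45); WM=41; [18,27) fires=9 [27,36) fires=7
i=20 t=51 v=9: → [45,54); WM=41
i=21 t=33 v=3: DROP (t<41-4); WM=41
i=22 t=53 v=4: → [45,54); WM=41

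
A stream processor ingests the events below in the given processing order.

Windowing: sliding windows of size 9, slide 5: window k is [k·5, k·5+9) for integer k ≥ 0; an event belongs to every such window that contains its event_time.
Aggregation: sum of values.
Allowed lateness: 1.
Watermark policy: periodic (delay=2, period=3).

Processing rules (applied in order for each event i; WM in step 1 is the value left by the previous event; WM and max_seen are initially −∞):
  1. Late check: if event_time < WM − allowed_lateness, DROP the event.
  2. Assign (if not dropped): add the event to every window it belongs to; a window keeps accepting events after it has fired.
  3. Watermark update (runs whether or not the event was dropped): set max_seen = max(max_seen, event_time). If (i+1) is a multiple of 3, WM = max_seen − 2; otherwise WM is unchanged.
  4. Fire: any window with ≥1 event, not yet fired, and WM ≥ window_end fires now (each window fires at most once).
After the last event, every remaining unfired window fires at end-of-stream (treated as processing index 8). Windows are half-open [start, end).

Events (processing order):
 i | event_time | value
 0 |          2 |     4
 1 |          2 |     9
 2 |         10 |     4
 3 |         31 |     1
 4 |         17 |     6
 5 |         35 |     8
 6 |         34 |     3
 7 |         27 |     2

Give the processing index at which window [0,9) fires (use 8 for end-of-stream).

5

i=0 t=2 v=4: → [0,9); WM=−∞
i=1 t=2 v=9: → [0,9); WM=−∞
i=2 t=10 v=4: → [10,19),[5,14); WM=8
i=3 t=31 v=1: → [30,39),[25,34); WM=8
i=4 t=17 v=6: → [15,24),[10,19); WM=8
i=5 t=35 v=8: → [35,44),[30,39); WM=33; [0,9) fires=13 [5,14) fires=4 [10,19) fires=10 [15,24) fires=6
i=6 t=34 v=3: → [30,39); WM=33
i=7 t=27 v=2: DROP (t<33-1); WM=33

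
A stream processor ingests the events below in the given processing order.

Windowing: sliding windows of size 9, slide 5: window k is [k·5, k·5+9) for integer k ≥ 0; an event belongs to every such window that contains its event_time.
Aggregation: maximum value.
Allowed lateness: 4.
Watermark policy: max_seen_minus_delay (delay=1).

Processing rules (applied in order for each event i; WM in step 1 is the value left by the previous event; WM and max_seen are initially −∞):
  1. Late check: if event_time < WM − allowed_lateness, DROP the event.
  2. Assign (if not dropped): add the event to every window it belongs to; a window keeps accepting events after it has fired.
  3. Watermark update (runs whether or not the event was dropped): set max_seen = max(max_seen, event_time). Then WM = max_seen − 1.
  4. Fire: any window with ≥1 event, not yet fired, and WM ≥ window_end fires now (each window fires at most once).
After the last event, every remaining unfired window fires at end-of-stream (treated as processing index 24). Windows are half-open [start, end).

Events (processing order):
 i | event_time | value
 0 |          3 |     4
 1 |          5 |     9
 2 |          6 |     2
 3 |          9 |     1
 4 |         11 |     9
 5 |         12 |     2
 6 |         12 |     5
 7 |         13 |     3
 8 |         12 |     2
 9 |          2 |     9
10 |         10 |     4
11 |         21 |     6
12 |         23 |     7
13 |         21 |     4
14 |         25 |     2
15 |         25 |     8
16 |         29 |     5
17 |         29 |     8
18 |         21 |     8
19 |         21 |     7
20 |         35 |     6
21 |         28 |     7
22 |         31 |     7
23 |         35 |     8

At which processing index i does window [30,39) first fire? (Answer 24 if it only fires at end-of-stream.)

i=0 t=3 v=4: → [0,9); WM=2
i=1 t=5 v=9: → [5,14),[0,9); WM=4
i=2 t=6 v=2: → [5,14),[0,9); WM=5
i=3 t=9 v=1: → [5,14); WM=8
i=4 t=11 v=9: → [10,19),[5,14); WM=10; [0,9) fires=9
i=5 t=12 v=2: → [10,19),[5,14); WM=11
i=6 t=12 v=5: → [10,19),[5,14); WM=11
i=7 t=13 v=3: → [10,19),[5,14); WM=12
i=8 t=12 v=2: → [10,19),[5,14); WM=12
i=9 t=2 v=9: DROP (t<12-4); WM=12
i=10 t=10 v=4: → [10,19),[5,14); WM=12
i=11 t=21 v=6: → [20,29),[15,24); WM=20; [5,14) fires=9 [10,19) fires=9
i=12 t=23 v=7: → [20,29),[15,24); WM=22
i=13 t=21 v=4: → [20,29),[15,24); WM=22
i=14 t=25 v=2: → [25,34),[20,29); WM=24; [15,24) fires=7
i=15 t=25 v=8: → [25,34),[20,29); WM=24
i=16 t=29 v=5: → [25,34); WM=28
i=17 t=29 v=8: → [25,34); WM=28
i=18 t=21 v=8: DROP (t<28-4); WM=28
i=19 t=21 v=7: DROP (t<28-4); WM=28
i=20 t=35 v=6: → [35,44),[30,39); WM=34; [20,29) fires=8 [25,34) fires=8
i=21 t=28 v=7: DROP (t<34-4); WM=34
i=22 t=31 v=7: → [30,39),[25,34); WM=34
i=23 t=35 v=8: → [35,44),[30,39); WM=34

24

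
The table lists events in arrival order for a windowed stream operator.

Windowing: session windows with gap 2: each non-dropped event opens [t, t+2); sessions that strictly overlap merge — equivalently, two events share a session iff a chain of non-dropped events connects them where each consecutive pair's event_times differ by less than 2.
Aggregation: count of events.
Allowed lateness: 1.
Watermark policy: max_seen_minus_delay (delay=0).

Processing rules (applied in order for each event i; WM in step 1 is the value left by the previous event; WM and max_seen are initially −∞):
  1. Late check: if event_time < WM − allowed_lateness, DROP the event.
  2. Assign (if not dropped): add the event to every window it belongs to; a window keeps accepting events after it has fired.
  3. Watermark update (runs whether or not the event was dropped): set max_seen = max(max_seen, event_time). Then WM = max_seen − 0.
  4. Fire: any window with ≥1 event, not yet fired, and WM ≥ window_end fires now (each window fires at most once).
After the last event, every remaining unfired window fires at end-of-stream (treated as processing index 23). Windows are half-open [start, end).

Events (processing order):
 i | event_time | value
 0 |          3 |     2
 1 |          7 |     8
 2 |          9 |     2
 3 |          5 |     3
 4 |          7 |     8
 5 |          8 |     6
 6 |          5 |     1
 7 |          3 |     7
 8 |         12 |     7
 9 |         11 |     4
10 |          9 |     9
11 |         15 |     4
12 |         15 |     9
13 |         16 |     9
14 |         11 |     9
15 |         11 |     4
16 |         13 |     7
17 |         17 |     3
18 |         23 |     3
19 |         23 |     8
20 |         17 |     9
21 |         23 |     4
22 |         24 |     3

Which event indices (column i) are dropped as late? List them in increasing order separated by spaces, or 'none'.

3 4 6 7 10 14 15 16 20

i=0 t=3 v=2: → [3,5); WM=3
i=1 t=7 v=8: → [7,9); WM=7
i=2 t=9 v=2: → [9,11); WM=9
i=3 t=5 v=3: DROP (t<9-1); WM=9
i=4 t=7 v=8: DROP (t<9-1); WM=9
i=5 t=8 v=6: → [7,11); WM=9
i=6 t=5 v=1: DROP (t<9-1); WM=9
i=7 t=3 v=7: DROP (t<9-1); WM=9
i=8 t=12 v=7: → [12,14); WM=12
i=9 t=11 v=4: → [11,14); WM=12
i=10 t=9 v=9: DROP (t<12-1); WM=12
i=11 t=15 v=4: → [15,17); WM=15
i=12 t=15 v=9: → [15,17); WM=15
i=13 t=16 v=9: → [15,18); WM=16
i=14 t=11 v=9: DROP (t<16-1); WM=16
i=15 t=11 v=4: DROP (t<16-1); WM=16
i=16 t=13 v=7: DROP (t<16-1); WM=16
i=17 t=17 v=3: → [15,19); WM=17
i=18 t=23 v=3: → [23,25); WM=23
i=19 t=23 v=8: → [23,25); WM=23
i=20 t=17 v=9: DROP (t<23-1); WM=23
i=21 t=23 v=4: → [23,25); WM=23
i=22 t=24 v=3: → [23,26); WM=24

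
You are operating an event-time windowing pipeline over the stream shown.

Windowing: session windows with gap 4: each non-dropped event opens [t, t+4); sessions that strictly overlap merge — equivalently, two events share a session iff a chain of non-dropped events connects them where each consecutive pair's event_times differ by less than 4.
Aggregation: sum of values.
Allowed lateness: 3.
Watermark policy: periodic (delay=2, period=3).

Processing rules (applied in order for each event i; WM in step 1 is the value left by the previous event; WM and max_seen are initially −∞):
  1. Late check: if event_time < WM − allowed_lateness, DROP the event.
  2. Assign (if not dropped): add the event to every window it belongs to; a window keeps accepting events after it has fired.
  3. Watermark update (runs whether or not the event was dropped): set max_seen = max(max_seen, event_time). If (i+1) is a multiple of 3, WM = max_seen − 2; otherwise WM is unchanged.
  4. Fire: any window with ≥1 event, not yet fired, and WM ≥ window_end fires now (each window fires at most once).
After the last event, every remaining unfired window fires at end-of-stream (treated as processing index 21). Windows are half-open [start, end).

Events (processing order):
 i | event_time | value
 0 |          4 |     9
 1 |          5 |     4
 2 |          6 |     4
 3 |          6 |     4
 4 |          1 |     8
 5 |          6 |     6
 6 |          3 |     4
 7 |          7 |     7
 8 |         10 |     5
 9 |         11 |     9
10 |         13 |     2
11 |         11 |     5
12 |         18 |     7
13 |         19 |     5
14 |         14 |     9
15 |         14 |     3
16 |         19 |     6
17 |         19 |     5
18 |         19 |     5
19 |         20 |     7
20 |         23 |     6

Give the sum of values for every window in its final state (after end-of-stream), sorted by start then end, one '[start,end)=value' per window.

[1,18)=79 [18,27)=41

i=0 t=4 v=9: → [4,8); WM=−∞
i=1 t=5 v=4: → [4,9); WM=−∞
i=2 t=6 v=4: → [4,10); WM=4
i=3 t=6 v=4: → [4,10); WM=4
i=4 t=1 v=8: → [1,10); WM=4
i=5 t=6 v=6: → [1,10); WM=4
i=6 t=3 v=4: → [1,10); WM=4
i=7 t=7 v=7: → [1,11); WM=4
i=8 t=10 v=5: → [1,14); WM=8
i=9 t=11 v=9: → [1,15); WM=8
i=10 t=13 v=2: → [1,17); WM=8
i=11 t=11 v=5: → [1,17); WM=11
i=12 t=18 v=7: → [18,22); WM=11
i=13 t=19 v=5: → [18,23); WM=11
i=14 t=14 v=9: → [1,18); WM=17
i=15 t=14 v=3: → [1,18); WM=17
i=16 t=19 v=6: → [18,23); WM=17
i=17 t=19 v=5: → [18,23); WM=17
i=18 t=19 v=5: → [18,23); WM=17
i=19 t=20 v=7: → [18,24); WM=17
i=20 t=23 v=6: → [18,27); WM=21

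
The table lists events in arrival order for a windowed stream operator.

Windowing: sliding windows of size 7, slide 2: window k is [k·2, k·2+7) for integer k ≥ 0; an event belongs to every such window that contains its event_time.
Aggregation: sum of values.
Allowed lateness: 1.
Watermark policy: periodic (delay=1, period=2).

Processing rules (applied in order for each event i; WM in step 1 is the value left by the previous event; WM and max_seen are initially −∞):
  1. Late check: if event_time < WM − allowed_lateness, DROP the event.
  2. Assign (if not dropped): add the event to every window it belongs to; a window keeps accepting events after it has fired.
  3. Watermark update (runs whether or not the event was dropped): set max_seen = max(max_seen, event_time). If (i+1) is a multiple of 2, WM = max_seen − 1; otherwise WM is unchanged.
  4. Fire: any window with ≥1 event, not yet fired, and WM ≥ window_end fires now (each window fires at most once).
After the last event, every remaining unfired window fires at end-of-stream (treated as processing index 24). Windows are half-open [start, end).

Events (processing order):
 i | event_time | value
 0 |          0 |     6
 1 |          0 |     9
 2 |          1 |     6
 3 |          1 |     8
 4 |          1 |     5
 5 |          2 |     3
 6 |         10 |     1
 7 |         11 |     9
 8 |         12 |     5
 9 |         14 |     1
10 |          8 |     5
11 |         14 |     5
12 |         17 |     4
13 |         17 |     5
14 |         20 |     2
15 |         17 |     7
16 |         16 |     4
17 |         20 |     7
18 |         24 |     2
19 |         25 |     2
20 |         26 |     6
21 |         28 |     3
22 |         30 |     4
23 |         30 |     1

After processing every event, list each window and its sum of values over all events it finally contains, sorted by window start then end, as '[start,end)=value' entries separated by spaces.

[0,7)=37 [2,9)=3 [4,11)=1 [6,13)=15 [8,15)=21 [10,17)=21 [12,19)=27 [14,21)=31 [16,23)=25 [18,25)=11 [20,27)=19 [22,29)=13 [24,31)=18 [26,33)=14 [28,35)=8 [30,37)=5

i=0 t=0 v=6: → [0,7); WM=−∞
i=1 t=0 v=9: → [0,7); WM=-1
i=2 t=1 v=6: → [0,7); WM=-1
i=3 t=1 v=8: → [0,7); WM=0
i=4 t=1 v=5: → [0,7); WM=0
i=5 t=2 v=3: → [2,9),[0,7); WM=1
i=6 t=10 v=1: → [10,17),[8,15),[6,13),[4,11); WM=1
i=7 t=11 v=9: → [10,17),[8,15),[6,13); WM=10; [0,7) fires=37 [2,9) fires=3
i=8 t=12 v=5: → [12,19),[10,17),[8,15),[6,13); WM=10
i=9 t=14 v=1: → [14,21),[12,19),[10,17),[8,15); WM=13; [4,11) fires=1 [6,13) fires=15
i=10 t=8 v=5: DROP (t<13-1); WM=13
i=11 t=14 v=5: → [14,21),[12,19),[10,17),[8,15); WM=13
i=12 t=17 v=4: → [16,23),[14,21),[12,19); WM=13
i=13 t=17 v=5: → [16,23),[14,21),[12,19); WM=16; [8,15) fires=21
i=14 t=20 v=2: → [20,27),[18,25),[16,23),[14,21); WM=16
i=15 t=17 v=7: → [16,23),[14,21),[12,19); WM=19; [10,17) fires=21 [12,19) fires=27
i=16 t=16 v=4: DROP (t<19-1); WM=19
i=17 t=20 v=7: → [20,27),[18,25),[16,23),[14,21); WM=19
i=18 t=24 v=2: → [24,31),[22,29),[20,27),[18,25); WM=19
i=19 t=25 v=2: → [24,31),[22,29),[20,27); WM=24; [14,21) fires=31 [16,23) fires=25
i=20 t=26 v=6: → [26,33),[24,31),[22,29),[20,27); WM=24
i=21 t=28 v=3: → [28,35),[26,33),[24,31),[22,29); WM=27; [18,25) fires=11 [20,27) fires=19
i=22 t=30 v=4: → [30,37),[28,35),[26,33),[24,31); WM=27
i=23 t=30 v=1: → [30,37),[28,35),[26,33),[24,31); WM=29; [22,29) fires=13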